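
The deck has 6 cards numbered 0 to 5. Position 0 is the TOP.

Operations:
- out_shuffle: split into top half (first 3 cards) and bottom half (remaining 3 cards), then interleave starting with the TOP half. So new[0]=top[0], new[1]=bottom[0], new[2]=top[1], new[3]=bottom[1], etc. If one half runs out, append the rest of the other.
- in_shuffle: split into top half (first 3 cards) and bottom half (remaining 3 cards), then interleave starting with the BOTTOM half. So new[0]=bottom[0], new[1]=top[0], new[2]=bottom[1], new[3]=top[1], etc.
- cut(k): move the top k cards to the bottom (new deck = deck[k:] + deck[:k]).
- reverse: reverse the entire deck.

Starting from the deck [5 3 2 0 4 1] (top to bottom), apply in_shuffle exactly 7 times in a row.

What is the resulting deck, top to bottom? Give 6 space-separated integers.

After op 1 (in_shuffle): [0 5 4 3 1 2]
After op 2 (in_shuffle): [3 0 1 5 2 4]
After op 3 (in_shuffle): [5 3 2 0 4 1]
After op 4 (in_shuffle): [0 5 4 3 1 2]
After op 5 (in_shuffle): [3 0 1 5 2 4]
After op 6 (in_shuffle): [5 3 2 0 4 1]
After op 7 (in_shuffle): [0 5 4 3 1 2]

Answer: 0 5 4 3 1 2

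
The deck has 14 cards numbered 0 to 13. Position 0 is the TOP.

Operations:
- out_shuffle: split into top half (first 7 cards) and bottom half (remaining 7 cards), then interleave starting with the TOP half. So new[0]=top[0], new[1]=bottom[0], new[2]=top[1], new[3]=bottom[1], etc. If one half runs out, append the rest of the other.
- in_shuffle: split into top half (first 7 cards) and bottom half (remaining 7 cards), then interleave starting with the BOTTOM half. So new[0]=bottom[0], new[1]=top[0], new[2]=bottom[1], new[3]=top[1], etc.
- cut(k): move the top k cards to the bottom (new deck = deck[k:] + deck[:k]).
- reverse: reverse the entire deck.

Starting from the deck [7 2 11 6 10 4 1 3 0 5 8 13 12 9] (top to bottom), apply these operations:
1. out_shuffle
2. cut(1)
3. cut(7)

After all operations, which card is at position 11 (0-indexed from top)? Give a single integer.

Answer: 5

Derivation:
After op 1 (out_shuffle): [7 3 2 0 11 5 6 8 10 13 4 12 1 9]
After op 2 (cut(1)): [3 2 0 11 5 6 8 10 13 4 12 1 9 7]
After op 3 (cut(7)): [10 13 4 12 1 9 7 3 2 0 11 5 6 8]
Position 11: card 5.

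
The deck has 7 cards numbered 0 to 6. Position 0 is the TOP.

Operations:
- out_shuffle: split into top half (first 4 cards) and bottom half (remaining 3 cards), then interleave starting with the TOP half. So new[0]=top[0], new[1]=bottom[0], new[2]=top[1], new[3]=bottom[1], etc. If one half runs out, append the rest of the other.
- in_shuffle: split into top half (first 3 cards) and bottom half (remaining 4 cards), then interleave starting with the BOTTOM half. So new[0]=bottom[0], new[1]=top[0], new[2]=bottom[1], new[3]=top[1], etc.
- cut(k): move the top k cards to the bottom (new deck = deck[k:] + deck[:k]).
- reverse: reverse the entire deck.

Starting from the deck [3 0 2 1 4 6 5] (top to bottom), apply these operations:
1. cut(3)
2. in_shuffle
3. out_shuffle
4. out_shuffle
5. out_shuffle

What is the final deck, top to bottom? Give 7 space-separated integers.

After op 1 (cut(3)): [1 4 6 5 3 0 2]
After op 2 (in_shuffle): [5 1 3 4 0 6 2]
After op 3 (out_shuffle): [5 0 1 6 3 2 4]
After op 4 (out_shuffle): [5 3 0 2 1 4 6]
After op 5 (out_shuffle): [5 1 3 4 0 6 2]

Answer: 5 1 3 4 0 6 2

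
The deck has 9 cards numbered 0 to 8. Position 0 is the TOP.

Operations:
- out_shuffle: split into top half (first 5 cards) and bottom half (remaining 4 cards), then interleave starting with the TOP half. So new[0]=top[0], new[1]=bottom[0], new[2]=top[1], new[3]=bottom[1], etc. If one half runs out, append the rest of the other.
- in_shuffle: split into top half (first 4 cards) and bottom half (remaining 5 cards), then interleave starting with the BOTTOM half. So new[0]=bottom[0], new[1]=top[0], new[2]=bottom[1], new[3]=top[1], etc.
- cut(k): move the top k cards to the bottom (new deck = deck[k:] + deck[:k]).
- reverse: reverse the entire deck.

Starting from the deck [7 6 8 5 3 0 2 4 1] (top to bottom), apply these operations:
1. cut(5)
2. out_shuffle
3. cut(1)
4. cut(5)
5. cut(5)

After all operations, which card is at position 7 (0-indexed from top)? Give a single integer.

After op 1 (cut(5)): [0 2 4 1 7 6 8 5 3]
After op 2 (out_shuffle): [0 6 2 8 4 5 1 3 7]
After op 3 (cut(1)): [6 2 8 4 5 1 3 7 0]
After op 4 (cut(5)): [1 3 7 0 6 2 8 4 5]
After op 5 (cut(5)): [2 8 4 5 1 3 7 0 6]
Position 7: card 0.

Answer: 0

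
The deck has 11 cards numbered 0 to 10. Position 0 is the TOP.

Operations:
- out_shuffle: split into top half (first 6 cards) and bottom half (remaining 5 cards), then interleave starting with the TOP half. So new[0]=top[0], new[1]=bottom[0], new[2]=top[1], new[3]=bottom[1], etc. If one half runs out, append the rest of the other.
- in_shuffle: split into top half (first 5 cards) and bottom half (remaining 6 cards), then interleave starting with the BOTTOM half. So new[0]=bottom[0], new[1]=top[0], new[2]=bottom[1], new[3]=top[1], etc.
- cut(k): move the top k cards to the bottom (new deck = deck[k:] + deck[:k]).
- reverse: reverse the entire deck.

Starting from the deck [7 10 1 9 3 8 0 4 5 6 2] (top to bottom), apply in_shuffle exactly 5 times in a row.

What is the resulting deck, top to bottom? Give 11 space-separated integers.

After op 1 (in_shuffle): [8 7 0 10 4 1 5 9 6 3 2]
After op 2 (in_shuffle): [1 8 5 7 9 0 6 10 3 4 2]
After op 3 (in_shuffle): [0 1 6 8 10 5 3 7 4 9 2]
After op 4 (in_shuffle): [5 0 3 1 7 6 4 8 9 10 2]
After op 5 (in_shuffle): [6 5 4 0 8 3 9 1 10 7 2]

Answer: 6 5 4 0 8 3 9 1 10 7 2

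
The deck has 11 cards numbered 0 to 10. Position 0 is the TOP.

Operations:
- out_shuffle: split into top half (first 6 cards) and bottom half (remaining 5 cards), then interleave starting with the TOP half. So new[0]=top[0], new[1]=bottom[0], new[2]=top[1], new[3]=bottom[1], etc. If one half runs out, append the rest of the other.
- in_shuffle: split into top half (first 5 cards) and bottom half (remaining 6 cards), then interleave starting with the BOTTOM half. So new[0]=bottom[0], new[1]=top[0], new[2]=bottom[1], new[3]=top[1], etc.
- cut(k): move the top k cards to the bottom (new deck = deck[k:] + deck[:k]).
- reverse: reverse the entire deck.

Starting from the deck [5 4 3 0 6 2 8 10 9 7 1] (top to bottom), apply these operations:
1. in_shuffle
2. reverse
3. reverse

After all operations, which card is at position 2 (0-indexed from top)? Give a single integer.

After op 1 (in_shuffle): [2 5 8 4 10 3 9 0 7 6 1]
After op 2 (reverse): [1 6 7 0 9 3 10 4 8 5 2]
After op 3 (reverse): [2 5 8 4 10 3 9 0 7 6 1]
Position 2: card 8.

Answer: 8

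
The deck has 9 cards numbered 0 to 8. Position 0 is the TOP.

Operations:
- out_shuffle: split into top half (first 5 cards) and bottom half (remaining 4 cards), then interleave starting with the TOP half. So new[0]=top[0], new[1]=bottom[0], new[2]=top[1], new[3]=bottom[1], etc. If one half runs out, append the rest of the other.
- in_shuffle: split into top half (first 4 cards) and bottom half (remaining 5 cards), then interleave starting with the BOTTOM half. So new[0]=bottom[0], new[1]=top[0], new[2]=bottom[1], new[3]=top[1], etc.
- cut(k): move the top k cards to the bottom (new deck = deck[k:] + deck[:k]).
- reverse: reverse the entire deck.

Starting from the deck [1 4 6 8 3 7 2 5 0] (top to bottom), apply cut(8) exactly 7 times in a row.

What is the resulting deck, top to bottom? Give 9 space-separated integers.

After op 1 (cut(8)): [0 1 4 6 8 3 7 2 5]
After op 2 (cut(8)): [5 0 1 4 6 8 3 7 2]
After op 3 (cut(8)): [2 5 0 1 4 6 8 3 7]
After op 4 (cut(8)): [7 2 5 0 1 4 6 8 3]
After op 5 (cut(8)): [3 7 2 5 0 1 4 6 8]
After op 6 (cut(8)): [8 3 7 2 5 0 1 4 6]
After op 7 (cut(8)): [6 8 3 7 2 5 0 1 4]

Answer: 6 8 3 7 2 5 0 1 4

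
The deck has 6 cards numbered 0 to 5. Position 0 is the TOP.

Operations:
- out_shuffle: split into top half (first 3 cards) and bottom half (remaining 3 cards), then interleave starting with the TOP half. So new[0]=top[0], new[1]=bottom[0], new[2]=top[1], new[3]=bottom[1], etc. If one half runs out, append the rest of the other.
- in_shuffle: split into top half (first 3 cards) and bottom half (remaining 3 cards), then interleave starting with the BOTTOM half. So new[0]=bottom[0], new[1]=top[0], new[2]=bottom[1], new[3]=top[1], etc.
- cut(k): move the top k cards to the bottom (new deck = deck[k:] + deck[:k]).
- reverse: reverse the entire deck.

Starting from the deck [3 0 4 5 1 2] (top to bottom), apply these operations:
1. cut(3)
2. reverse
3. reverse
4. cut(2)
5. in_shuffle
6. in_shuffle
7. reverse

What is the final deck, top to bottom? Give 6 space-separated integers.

Answer: 5 0 2 1 4 3

Derivation:
After op 1 (cut(3)): [5 1 2 3 0 4]
After op 2 (reverse): [4 0 3 2 1 5]
After op 3 (reverse): [5 1 2 3 0 4]
After op 4 (cut(2)): [2 3 0 4 5 1]
After op 5 (in_shuffle): [4 2 5 3 1 0]
After op 6 (in_shuffle): [3 4 1 2 0 5]
After op 7 (reverse): [5 0 2 1 4 3]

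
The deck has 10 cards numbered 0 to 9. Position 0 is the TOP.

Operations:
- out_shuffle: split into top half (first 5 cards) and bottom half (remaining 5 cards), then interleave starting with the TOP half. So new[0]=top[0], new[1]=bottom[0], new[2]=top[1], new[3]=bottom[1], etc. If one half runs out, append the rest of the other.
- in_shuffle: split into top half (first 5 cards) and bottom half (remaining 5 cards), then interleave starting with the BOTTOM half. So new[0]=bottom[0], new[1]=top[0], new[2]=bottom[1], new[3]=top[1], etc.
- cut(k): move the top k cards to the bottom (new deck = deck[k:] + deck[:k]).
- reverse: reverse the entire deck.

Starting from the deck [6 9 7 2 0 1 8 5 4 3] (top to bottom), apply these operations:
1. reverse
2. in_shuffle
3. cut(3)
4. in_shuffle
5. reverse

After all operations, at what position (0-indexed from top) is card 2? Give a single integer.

Answer: 1

Derivation:
After op 1 (reverse): [3 4 5 8 1 0 2 7 9 6]
After op 2 (in_shuffle): [0 3 2 4 7 5 9 8 6 1]
After op 3 (cut(3)): [4 7 5 9 8 6 1 0 3 2]
After op 4 (in_shuffle): [6 4 1 7 0 5 3 9 2 8]
After op 5 (reverse): [8 2 9 3 5 0 7 1 4 6]
Card 2 is at position 1.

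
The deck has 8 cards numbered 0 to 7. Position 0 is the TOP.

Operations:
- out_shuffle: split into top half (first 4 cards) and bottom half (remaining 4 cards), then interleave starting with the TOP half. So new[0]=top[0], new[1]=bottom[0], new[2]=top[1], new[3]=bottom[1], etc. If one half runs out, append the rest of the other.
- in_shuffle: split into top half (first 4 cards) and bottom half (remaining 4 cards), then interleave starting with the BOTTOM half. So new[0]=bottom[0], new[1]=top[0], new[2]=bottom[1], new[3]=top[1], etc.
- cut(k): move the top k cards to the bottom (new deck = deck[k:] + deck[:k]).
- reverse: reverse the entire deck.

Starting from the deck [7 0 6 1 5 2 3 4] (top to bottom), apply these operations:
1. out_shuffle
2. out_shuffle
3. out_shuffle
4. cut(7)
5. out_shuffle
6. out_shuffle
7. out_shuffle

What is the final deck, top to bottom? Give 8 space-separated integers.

After op 1 (out_shuffle): [7 5 0 2 6 3 1 4]
After op 2 (out_shuffle): [7 6 5 3 0 1 2 4]
After op 3 (out_shuffle): [7 0 6 1 5 2 3 4]
After op 4 (cut(7)): [4 7 0 6 1 5 2 3]
After op 5 (out_shuffle): [4 1 7 5 0 2 6 3]
After op 6 (out_shuffle): [4 0 1 2 7 6 5 3]
After op 7 (out_shuffle): [4 7 0 6 1 5 2 3]

Answer: 4 7 0 6 1 5 2 3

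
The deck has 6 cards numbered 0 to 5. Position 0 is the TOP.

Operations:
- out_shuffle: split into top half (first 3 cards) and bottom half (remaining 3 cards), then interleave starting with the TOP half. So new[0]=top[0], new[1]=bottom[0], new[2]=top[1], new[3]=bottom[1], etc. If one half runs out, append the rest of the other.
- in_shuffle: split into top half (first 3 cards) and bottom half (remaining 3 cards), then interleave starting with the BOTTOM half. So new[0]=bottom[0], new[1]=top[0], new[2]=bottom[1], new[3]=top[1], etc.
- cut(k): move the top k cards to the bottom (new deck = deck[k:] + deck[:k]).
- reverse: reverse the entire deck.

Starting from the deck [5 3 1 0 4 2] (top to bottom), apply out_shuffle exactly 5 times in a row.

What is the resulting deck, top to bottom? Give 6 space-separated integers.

Answer: 5 0 3 4 1 2

Derivation:
After op 1 (out_shuffle): [5 0 3 4 1 2]
After op 2 (out_shuffle): [5 4 0 1 3 2]
After op 3 (out_shuffle): [5 1 4 3 0 2]
After op 4 (out_shuffle): [5 3 1 0 4 2]
After op 5 (out_shuffle): [5 0 3 4 1 2]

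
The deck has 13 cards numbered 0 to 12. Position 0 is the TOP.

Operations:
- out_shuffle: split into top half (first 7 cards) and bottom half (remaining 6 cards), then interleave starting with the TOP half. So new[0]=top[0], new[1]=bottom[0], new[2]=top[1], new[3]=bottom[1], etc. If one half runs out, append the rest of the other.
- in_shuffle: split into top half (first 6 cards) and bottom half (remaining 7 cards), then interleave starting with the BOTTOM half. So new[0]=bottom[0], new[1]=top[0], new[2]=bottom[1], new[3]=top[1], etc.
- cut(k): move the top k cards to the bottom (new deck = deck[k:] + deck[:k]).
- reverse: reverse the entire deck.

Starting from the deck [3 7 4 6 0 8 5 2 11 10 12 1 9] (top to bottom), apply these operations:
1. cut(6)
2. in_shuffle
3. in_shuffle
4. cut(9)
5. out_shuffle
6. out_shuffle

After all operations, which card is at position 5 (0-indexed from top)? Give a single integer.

After op 1 (cut(6)): [5 2 11 10 12 1 9 3 7 4 6 0 8]
After op 2 (in_shuffle): [9 5 3 2 7 11 4 10 6 12 0 1 8]
After op 3 (in_shuffle): [4 9 10 5 6 3 12 2 0 7 1 11 8]
After op 4 (cut(9)): [7 1 11 8 4 9 10 5 6 3 12 2 0]
After op 5 (out_shuffle): [7 5 1 6 11 3 8 12 4 2 9 0 10]
After op 6 (out_shuffle): [7 12 5 4 1 2 6 9 11 0 3 10 8]
Position 5: card 2.

Answer: 2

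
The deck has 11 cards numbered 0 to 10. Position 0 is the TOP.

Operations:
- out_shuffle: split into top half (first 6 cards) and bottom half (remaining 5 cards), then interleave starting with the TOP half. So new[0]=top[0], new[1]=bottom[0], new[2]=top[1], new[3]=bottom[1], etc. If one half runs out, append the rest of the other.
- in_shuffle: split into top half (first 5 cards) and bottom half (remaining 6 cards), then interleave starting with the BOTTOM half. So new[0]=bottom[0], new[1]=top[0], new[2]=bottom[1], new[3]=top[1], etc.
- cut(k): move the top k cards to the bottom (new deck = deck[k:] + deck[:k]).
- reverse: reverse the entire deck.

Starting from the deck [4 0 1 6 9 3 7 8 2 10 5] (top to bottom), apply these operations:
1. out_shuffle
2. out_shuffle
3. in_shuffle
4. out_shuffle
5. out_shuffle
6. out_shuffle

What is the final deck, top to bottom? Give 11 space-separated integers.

Answer: 9 10 6 2 1 8 0 7 4 3 5

Derivation:
After op 1 (out_shuffle): [4 7 0 8 1 2 6 10 9 5 3]
After op 2 (out_shuffle): [4 6 7 10 0 9 8 5 1 3 2]
After op 3 (in_shuffle): [9 4 8 6 5 7 1 10 3 0 2]
After op 4 (out_shuffle): [9 1 4 10 8 3 6 0 5 2 7]
After op 5 (out_shuffle): [9 6 1 0 4 5 10 2 8 7 3]
After op 6 (out_shuffle): [9 10 6 2 1 8 0 7 4 3 5]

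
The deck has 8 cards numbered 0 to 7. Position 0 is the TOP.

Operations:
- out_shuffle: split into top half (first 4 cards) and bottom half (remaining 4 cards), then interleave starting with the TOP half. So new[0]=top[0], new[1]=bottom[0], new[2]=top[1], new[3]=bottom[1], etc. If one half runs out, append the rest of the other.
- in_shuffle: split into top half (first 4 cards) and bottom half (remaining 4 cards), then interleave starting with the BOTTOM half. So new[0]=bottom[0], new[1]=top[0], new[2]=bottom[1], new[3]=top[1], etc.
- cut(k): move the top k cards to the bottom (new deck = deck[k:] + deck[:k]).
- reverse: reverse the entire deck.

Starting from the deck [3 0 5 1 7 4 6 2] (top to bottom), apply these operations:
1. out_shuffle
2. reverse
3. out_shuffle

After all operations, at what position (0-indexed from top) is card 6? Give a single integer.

Answer: 4

Derivation:
After op 1 (out_shuffle): [3 7 0 4 5 6 1 2]
After op 2 (reverse): [2 1 6 5 4 0 7 3]
After op 3 (out_shuffle): [2 4 1 0 6 7 5 3]
Card 6 is at position 4.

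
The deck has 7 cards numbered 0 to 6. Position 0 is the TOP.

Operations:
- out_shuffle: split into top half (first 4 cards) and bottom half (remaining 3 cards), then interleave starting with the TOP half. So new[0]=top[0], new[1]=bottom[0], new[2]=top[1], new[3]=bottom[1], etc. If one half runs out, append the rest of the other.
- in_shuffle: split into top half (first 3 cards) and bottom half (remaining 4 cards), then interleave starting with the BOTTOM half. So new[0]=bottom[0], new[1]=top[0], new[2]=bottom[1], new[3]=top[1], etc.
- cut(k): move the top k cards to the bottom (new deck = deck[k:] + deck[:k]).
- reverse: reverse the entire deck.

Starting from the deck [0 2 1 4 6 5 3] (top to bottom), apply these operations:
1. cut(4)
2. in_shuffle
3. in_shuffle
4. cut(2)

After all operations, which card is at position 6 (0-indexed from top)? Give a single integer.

After op 1 (cut(4)): [6 5 3 0 2 1 4]
After op 2 (in_shuffle): [0 6 2 5 1 3 4]
After op 3 (in_shuffle): [5 0 1 6 3 2 4]
After op 4 (cut(2)): [1 6 3 2 4 5 0]
Position 6: card 0.

Answer: 0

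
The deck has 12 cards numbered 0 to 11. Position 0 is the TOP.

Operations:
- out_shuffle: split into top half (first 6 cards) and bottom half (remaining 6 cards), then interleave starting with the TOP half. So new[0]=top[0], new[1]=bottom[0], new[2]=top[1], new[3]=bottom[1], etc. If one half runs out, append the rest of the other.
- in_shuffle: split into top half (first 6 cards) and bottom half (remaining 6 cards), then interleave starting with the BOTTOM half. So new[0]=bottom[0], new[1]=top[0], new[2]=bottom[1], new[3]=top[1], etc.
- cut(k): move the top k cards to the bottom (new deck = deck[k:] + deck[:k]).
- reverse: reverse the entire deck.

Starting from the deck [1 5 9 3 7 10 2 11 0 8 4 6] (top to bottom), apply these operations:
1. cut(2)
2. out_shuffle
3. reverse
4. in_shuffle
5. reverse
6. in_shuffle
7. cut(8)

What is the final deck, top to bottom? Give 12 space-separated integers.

Answer: 5 2 4 3 1 10 8 9 11 6 7 0

Derivation:
After op 1 (cut(2)): [9 3 7 10 2 11 0 8 4 6 1 5]
After op 2 (out_shuffle): [9 0 3 8 7 4 10 6 2 1 11 5]
After op 3 (reverse): [5 11 1 2 6 10 4 7 8 3 0 9]
After op 4 (in_shuffle): [4 5 7 11 8 1 3 2 0 6 9 10]
After op 5 (reverse): [10 9 6 0 2 3 1 8 11 7 5 4]
After op 6 (in_shuffle): [1 10 8 9 11 6 7 0 5 2 4 3]
After op 7 (cut(8)): [5 2 4 3 1 10 8 9 11 6 7 0]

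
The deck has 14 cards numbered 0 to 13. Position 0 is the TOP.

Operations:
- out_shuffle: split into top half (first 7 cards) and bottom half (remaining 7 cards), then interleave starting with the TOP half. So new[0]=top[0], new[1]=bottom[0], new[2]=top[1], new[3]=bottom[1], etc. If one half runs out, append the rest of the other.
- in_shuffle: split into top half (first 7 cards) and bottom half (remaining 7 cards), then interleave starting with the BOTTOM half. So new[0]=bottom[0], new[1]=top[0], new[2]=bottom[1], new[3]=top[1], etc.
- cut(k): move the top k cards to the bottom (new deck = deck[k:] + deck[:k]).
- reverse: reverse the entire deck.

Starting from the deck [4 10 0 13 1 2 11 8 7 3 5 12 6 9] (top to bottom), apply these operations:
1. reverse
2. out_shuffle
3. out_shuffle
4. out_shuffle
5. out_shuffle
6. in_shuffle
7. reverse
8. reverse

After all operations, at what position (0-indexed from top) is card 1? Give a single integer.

Answer: 3

Derivation:
After op 1 (reverse): [9 6 12 5 3 7 8 11 2 1 13 0 10 4]
After op 2 (out_shuffle): [9 11 6 2 12 1 5 13 3 0 7 10 8 4]
After op 3 (out_shuffle): [9 13 11 3 6 0 2 7 12 10 1 8 5 4]
After op 4 (out_shuffle): [9 7 13 12 11 10 3 1 6 8 0 5 2 4]
After op 5 (out_shuffle): [9 1 7 6 13 8 12 0 11 5 10 2 3 4]
After op 6 (in_shuffle): [0 9 11 1 5 7 10 6 2 13 3 8 4 12]
After op 7 (reverse): [12 4 8 3 13 2 6 10 7 5 1 11 9 0]
After op 8 (reverse): [0 9 11 1 5 7 10 6 2 13 3 8 4 12]
Card 1 is at position 3.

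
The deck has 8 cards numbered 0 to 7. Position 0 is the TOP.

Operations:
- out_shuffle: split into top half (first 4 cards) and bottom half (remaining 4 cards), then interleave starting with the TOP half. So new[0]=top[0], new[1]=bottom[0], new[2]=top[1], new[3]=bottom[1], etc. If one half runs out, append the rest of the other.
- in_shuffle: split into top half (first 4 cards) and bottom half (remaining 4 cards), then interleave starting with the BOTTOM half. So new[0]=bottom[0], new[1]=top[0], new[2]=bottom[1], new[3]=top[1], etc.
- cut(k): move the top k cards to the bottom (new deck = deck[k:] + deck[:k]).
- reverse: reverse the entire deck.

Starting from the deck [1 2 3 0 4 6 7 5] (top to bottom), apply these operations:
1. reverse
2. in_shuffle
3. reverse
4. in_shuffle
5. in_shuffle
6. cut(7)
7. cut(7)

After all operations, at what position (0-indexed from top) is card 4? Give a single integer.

Answer: 5

Derivation:
After op 1 (reverse): [5 7 6 4 0 3 2 1]
After op 2 (in_shuffle): [0 5 3 7 2 6 1 4]
After op 3 (reverse): [4 1 6 2 7 3 5 0]
After op 4 (in_shuffle): [7 4 3 1 5 6 0 2]
After op 5 (in_shuffle): [5 7 6 4 0 3 2 1]
After op 6 (cut(7)): [1 5 7 6 4 0 3 2]
After op 7 (cut(7)): [2 1 5 7 6 4 0 3]
Card 4 is at position 5.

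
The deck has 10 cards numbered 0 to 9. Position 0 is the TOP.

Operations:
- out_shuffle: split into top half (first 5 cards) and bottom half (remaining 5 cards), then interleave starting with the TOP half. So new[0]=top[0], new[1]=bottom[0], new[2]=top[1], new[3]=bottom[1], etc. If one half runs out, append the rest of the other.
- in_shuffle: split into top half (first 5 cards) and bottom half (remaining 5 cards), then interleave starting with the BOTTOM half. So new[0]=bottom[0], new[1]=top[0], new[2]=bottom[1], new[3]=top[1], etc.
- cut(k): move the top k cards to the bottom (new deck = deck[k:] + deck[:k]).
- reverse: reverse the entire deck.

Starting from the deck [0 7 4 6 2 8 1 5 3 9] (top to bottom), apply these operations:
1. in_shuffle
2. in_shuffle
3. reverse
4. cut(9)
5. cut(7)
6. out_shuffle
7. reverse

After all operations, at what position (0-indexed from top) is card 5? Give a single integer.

Answer: 1

Derivation:
After op 1 (in_shuffle): [8 0 1 7 5 4 3 6 9 2]
After op 2 (in_shuffle): [4 8 3 0 6 1 9 7 2 5]
After op 3 (reverse): [5 2 7 9 1 6 0 3 8 4]
After op 4 (cut(9)): [4 5 2 7 9 1 6 0 3 8]
After op 5 (cut(7)): [0 3 8 4 5 2 7 9 1 6]
After op 6 (out_shuffle): [0 2 3 7 8 9 4 1 5 6]
After op 7 (reverse): [6 5 1 4 9 8 7 3 2 0]
Card 5 is at position 1.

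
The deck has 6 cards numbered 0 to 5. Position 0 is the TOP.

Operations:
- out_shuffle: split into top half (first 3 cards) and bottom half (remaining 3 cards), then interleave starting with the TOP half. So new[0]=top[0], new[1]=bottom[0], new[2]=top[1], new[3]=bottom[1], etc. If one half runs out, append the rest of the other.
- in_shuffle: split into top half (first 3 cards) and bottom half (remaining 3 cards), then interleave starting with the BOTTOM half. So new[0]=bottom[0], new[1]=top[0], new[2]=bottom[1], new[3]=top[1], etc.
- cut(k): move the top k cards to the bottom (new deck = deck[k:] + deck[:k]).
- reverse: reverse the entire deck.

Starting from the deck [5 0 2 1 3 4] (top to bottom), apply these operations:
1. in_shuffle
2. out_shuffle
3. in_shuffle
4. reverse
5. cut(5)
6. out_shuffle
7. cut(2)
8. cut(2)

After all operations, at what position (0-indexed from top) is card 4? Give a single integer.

After op 1 (in_shuffle): [1 5 3 0 4 2]
After op 2 (out_shuffle): [1 0 5 4 3 2]
After op 3 (in_shuffle): [4 1 3 0 2 5]
After op 4 (reverse): [5 2 0 3 1 4]
After op 5 (cut(5)): [4 5 2 0 3 1]
After op 6 (out_shuffle): [4 0 5 3 2 1]
After op 7 (cut(2)): [5 3 2 1 4 0]
After op 8 (cut(2)): [2 1 4 0 5 3]
Card 4 is at position 2.

Answer: 2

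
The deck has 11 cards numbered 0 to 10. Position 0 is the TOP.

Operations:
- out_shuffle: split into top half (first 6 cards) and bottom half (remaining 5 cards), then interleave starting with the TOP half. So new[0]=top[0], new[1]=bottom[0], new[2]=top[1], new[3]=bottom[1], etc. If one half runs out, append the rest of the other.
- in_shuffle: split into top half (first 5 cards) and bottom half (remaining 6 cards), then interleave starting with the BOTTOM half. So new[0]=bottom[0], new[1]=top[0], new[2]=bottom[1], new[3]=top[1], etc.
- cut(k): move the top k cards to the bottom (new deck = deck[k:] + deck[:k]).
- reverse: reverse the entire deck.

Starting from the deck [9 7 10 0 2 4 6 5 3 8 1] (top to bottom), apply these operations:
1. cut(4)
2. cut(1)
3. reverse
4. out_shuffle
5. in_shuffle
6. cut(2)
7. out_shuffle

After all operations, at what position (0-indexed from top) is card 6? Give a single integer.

Answer: 4

Derivation:
After op 1 (cut(4)): [2 4 6 5 3 8 1 9 7 10 0]
After op 2 (cut(1)): [4 6 5 3 8 1 9 7 10 0 2]
After op 3 (reverse): [2 0 10 7 9 1 8 3 5 6 4]
After op 4 (out_shuffle): [2 8 0 3 10 5 7 6 9 4 1]
After op 5 (in_shuffle): [5 2 7 8 6 0 9 3 4 10 1]
After op 6 (cut(2)): [7 8 6 0 9 3 4 10 1 5 2]
After op 7 (out_shuffle): [7 4 8 10 6 1 0 5 9 2 3]
Card 6 is at position 4.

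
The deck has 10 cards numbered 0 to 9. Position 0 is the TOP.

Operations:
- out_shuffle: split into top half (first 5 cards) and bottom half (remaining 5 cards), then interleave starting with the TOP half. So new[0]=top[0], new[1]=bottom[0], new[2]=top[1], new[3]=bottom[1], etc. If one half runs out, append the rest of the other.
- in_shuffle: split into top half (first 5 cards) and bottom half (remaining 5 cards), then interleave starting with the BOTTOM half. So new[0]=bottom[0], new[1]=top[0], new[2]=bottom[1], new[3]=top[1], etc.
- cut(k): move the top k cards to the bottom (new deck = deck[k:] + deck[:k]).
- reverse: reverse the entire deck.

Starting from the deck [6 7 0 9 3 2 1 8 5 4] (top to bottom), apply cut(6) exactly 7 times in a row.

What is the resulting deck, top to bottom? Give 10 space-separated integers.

After op 1 (cut(6)): [1 8 5 4 6 7 0 9 3 2]
After op 2 (cut(6)): [0 9 3 2 1 8 5 4 6 7]
After op 3 (cut(6)): [5 4 6 7 0 9 3 2 1 8]
After op 4 (cut(6)): [3 2 1 8 5 4 6 7 0 9]
After op 5 (cut(6)): [6 7 0 9 3 2 1 8 5 4]
After op 6 (cut(6)): [1 8 5 4 6 7 0 9 3 2]
After op 7 (cut(6)): [0 9 3 2 1 8 5 4 6 7]

Answer: 0 9 3 2 1 8 5 4 6 7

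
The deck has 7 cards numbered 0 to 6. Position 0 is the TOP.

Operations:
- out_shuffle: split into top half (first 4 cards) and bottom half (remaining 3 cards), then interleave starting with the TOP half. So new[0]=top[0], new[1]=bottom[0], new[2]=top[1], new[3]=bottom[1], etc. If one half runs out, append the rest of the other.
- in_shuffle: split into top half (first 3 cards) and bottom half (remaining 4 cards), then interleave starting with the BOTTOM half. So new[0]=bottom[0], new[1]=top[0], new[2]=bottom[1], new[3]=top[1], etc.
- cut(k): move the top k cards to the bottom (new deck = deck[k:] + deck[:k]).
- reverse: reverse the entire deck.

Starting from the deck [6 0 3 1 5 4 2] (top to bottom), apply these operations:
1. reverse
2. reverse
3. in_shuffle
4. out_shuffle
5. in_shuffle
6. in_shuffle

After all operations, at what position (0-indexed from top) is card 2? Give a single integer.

After op 1 (reverse): [2 4 5 1 3 0 6]
After op 2 (reverse): [6 0 3 1 5 4 2]
After op 3 (in_shuffle): [1 6 5 0 4 3 2]
After op 4 (out_shuffle): [1 4 6 3 5 2 0]
After op 5 (in_shuffle): [3 1 5 4 2 6 0]
After op 6 (in_shuffle): [4 3 2 1 6 5 0]
Card 2 is at position 2.

Answer: 2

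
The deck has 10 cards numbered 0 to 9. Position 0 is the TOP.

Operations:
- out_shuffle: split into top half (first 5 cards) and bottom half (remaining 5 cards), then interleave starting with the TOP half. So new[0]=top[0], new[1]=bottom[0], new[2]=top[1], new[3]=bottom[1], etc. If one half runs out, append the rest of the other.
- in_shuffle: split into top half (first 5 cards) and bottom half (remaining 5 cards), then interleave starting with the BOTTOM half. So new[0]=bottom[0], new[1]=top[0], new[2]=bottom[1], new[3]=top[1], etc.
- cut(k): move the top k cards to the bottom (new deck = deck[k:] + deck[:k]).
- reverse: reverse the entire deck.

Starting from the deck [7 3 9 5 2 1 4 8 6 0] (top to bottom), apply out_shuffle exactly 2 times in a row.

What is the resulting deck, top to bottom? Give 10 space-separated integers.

After op 1 (out_shuffle): [7 1 3 4 9 8 5 6 2 0]
After op 2 (out_shuffle): [7 8 1 5 3 6 4 2 9 0]

Answer: 7 8 1 5 3 6 4 2 9 0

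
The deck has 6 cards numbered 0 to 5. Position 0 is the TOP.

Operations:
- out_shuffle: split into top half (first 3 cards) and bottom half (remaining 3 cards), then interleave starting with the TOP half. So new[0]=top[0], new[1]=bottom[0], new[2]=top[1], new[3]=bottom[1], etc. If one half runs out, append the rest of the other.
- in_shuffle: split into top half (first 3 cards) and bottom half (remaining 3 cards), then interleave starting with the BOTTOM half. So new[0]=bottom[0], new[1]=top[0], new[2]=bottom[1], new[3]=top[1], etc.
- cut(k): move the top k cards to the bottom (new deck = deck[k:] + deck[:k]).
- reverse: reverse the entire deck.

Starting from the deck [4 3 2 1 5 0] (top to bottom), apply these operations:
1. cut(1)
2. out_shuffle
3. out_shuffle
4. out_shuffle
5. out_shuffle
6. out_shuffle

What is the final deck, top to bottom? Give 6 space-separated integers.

After op 1 (cut(1)): [3 2 1 5 0 4]
After op 2 (out_shuffle): [3 5 2 0 1 4]
After op 3 (out_shuffle): [3 0 5 1 2 4]
After op 4 (out_shuffle): [3 1 0 2 5 4]
After op 5 (out_shuffle): [3 2 1 5 0 4]
After op 6 (out_shuffle): [3 5 2 0 1 4]

Answer: 3 5 2 0 1 4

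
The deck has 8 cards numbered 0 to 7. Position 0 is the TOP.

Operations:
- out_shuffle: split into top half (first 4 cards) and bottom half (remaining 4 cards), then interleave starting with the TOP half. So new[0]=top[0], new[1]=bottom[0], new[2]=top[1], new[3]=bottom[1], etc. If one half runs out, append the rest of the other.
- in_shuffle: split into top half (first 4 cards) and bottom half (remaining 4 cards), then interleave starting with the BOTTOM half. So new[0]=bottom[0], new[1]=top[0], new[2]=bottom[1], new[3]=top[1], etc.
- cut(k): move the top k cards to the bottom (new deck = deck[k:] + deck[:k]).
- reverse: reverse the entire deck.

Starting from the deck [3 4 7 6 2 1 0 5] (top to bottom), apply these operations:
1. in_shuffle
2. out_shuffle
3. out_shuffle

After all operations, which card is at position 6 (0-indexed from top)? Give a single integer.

After op 1 (in_shuffle): [2 3 1 4 0 7 5 6]
After op 2 (out_shuffle): [2 0 3 7 1 5 4 6]
After op 3 (out_shuffle): [2 1 0 5 3 4 7 6]
Position 6: card 7.

Answer: 7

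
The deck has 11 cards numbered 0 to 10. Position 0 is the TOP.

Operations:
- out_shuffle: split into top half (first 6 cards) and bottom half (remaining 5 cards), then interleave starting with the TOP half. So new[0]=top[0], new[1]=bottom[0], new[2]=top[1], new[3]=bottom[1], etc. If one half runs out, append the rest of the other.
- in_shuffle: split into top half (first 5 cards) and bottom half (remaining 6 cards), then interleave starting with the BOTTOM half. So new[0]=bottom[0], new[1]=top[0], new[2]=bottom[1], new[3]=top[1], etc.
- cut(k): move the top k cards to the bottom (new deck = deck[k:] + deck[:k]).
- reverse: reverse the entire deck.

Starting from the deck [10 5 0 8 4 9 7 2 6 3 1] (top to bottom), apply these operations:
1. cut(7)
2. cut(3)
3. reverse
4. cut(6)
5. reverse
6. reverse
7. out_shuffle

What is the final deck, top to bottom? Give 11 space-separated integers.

After op 1 (cut(7)): [2 6 3 1 10 5 0 8 4 9 7]
After op 2 (cut(3)): [1 10 5 0 8 4 9 7 2 6 3]
After op 3 (reverse): [3 6 2 7 9 4 8 0 5 10 1]
After op 4 (cut(6)): [8 0 5 10 1 3 6 2 7 9 4]
After op 5 (reverse): [4 9 7 2 6 3 1 10 5 0 8]
After op 6 (reverse): [8 0 5 10 1 3 6 2 7 9 4]
After op 7 (out_shuffle): [8 6 0 2 5 7 10 9 1 4 3]

Answer: 8 6 0 2 5 7 10 9 1 4 3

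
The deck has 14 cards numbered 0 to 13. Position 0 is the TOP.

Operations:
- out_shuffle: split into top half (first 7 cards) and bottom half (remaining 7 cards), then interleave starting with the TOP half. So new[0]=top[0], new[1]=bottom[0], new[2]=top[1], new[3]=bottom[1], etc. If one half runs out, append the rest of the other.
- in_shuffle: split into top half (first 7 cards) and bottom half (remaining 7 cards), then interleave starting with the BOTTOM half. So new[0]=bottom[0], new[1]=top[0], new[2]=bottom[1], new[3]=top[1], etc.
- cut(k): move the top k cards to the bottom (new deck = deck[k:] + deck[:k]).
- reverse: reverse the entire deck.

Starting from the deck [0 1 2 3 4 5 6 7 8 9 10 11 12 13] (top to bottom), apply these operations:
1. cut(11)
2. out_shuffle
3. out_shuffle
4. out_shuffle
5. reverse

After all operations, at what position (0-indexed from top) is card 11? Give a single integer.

Answer: 13

Derivation:
After op 1 (cut(11)): [11 12 13 0 1 2 3 4 5 6 7 8 9 10]
After op 2 (out_shuffle): [11 4 12 5 13 6 0 7 1 8 2 9 3 10]
After op 3 (out_shuffle): [11 7 4 1 12 8 5 2 13 9 6 3 0 10]
After op 4 (out_shuffle): [11 2 7 13 4 9 1 6 12 3 8 0 5 10]
After op 5 (reverse): [10 5 0 8 3 12 6 1 9 4 13 7 2 11]
Card 11 is at position 13.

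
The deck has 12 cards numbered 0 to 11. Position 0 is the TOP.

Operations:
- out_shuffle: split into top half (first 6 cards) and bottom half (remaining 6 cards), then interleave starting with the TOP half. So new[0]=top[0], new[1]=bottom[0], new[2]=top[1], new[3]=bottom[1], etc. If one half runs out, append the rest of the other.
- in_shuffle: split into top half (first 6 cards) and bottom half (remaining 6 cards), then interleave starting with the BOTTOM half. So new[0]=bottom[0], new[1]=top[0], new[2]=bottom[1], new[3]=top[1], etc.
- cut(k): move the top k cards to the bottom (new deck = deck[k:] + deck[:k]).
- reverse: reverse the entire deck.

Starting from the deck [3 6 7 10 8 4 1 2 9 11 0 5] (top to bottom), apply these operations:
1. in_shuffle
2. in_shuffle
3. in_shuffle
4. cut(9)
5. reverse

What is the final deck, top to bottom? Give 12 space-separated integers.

Answer: 4 3 9 10 5 1 6 11 8 2 7 0

Derivation:
After op 1 (in_shuffle): [1 3 2 6 9 7 11 10 0 8 5 4]
After op 2 (in_shuffle): [11 1 10 3 0 2 8 6 5 9 4 7]
After op 3 (in_shuffle): [8 11 6 1 5 10 9 3 4 0 7 2]
After op 4 (cut(9)): [0 7 2 8 11 6 1 5 10 9 3 4]
After op 5 (reverse): [4 3 9 10 5 1 6 11 8 2 7 0]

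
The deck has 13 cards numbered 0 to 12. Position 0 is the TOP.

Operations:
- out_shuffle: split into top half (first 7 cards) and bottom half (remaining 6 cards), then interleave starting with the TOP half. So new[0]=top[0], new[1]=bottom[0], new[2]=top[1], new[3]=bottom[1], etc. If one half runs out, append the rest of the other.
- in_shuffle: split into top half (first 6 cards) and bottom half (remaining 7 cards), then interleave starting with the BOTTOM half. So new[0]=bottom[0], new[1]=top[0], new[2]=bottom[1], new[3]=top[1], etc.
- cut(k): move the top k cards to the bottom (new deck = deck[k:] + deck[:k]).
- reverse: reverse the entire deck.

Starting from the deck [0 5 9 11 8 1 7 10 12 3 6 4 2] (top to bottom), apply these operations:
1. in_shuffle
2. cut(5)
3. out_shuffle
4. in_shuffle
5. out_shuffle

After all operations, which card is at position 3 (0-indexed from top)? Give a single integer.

After op 1 (in_shuffle): [7 0 10 5 12 9 3 11 6 8 4 1 2]
After op 2 (cut(5)): [9 3 11 6 8 4 1 2 7 0 10 5 12]
After op 3 (out_shuffle): [9 2 3 7 11 0 6 10 8 5 4 12 1]
After op 4 (in_shuffle): [6 9 10 2 8 3 5 7 4 11 12 0 1]
After op 5 (out_shuffle): [6 7 9 4 10 11 2 12 8 0 3 1 5]
Position 3: card 4.

Answer: 4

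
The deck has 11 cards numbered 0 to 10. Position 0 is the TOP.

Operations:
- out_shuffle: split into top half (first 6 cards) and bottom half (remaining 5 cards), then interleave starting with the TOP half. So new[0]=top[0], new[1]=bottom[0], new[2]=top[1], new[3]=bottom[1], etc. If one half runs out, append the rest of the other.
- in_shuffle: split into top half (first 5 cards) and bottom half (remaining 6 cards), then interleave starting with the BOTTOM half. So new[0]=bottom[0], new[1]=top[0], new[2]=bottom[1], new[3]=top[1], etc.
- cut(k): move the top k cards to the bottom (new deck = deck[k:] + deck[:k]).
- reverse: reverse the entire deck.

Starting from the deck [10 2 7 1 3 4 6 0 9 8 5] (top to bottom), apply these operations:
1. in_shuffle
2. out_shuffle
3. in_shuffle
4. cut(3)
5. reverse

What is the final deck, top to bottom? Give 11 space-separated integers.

Answer: 2 4 8 7 6 5 1 0 10 3 9

Derivation:
After op 1 (in_shuffle): [4 10 6 2 0 7 9 1 8 3 5]
After op 2 (out_shuffle): [4 9 10 1 6 8 2 3 0 5 7]
After op 3 (in_shuffle): [8 4 2 9 3 10 0 1 5 6 7]
After op 4 (cut(3)): [9 3 10 0 1 5 6 7 8 4 2]
After op 5 (reverse): [2 4 8 7 6 5 1 0 10 3 9]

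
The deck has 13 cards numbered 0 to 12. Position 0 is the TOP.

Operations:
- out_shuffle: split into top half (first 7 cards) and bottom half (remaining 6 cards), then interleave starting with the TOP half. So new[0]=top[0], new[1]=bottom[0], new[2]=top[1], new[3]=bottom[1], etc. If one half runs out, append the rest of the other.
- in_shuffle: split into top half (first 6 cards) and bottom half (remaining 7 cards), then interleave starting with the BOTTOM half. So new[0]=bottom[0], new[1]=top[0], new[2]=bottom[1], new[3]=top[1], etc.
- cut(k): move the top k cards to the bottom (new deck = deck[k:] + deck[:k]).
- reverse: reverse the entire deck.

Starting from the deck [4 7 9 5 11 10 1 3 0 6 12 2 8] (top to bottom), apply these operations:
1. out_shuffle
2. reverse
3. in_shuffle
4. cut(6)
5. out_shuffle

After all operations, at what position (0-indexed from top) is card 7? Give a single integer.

After op 1 (out_shuffle): [4 3 7 0 9 6 5 12 11 2 10 8 1]
After op 2 (reverse): [1 8 10 2 11 12 5 6 9 0 7 3 4]
After op 3 (in_shuffle): [5 1 6 8 9 10 0 2 7 11 3 12 4]
After op 4 (cut(6)): [0 2 7 11 3 12 4 5 1 6 8 9 10]
After op 5 (out_shuffle): [0 5 2 1 7 6 11 8 3 9 12 10 4]
Card 7 is at position 4.

Answer: 4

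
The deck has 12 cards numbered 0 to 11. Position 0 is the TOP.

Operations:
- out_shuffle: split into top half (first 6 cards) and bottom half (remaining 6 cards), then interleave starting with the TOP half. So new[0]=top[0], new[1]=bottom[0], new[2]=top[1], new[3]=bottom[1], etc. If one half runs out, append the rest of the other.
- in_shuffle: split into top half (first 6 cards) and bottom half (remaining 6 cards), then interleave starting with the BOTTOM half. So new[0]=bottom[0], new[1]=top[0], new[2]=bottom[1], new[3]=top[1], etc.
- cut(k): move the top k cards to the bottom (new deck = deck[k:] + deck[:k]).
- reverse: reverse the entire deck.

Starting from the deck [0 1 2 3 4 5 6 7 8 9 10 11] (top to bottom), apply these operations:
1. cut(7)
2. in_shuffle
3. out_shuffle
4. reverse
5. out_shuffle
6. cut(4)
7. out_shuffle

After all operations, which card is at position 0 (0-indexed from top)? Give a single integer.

Answer: 6

Derivation:
After op 1 (cut(7)): [7 8 9 10 11 0 1 2 3 4 5 6]
After op 2 (in_shuffle): [1 7 2 8 3 9 4 10 5 11 6 0]
After op 3 (out_shuffle): [1 4 7 10 2 5 8 11 3 6 9 0]
After op 4 (reverse): [0 9 6 3 11 8 5 2 10 7 4 1]
After op 5 (out_shuffle): [0 5 9 2 6 10 3 7 11 4 8 1]
After op 6 (cut(4)): [6 10 3 7 11 4 8 1 0 5 9 2]
After op 7 (out_shuffle): [6 8 10 1 3 0 7 5 11 9 4 2]
Position 0: card 6.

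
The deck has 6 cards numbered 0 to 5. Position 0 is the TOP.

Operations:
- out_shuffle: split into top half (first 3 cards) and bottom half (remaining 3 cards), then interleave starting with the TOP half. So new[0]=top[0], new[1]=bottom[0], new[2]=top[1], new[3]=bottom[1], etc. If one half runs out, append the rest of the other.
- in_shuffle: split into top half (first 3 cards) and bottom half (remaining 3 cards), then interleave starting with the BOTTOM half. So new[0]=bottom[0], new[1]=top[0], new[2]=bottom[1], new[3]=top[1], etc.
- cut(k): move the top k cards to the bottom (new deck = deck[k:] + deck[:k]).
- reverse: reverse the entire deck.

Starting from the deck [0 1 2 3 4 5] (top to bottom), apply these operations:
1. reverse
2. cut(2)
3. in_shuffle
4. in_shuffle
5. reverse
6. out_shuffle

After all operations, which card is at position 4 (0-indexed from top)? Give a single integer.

After op 1 (reverse): [5 4 3 2 1 0]
After op 2 (cut(2)): [3 2 1 0 5 4]
After op 3 (in_shuffle): [0 3 5 2 4 1]
After op 4 (in_shuffle): [2 0 4 3 1 5]
After op 5 (reverse): [5 1 3 4 0 2]
After op 6 (out_shuffle): [5 4 1 0 3 2]
Position 4: card 3.

Answer: 3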